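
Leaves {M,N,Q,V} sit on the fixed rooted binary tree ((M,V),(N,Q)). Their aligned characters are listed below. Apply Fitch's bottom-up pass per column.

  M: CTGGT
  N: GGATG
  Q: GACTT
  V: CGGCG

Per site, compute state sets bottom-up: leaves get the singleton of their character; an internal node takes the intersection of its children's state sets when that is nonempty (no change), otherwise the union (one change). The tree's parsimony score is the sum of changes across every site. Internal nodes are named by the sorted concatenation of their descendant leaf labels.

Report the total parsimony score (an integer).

MV@0: {C} ∩ {C} = {C} (intersection, +0)
NQ@0: {G} ∩ {G} = {G} (intersection, +0)
MNQV@0: {C} ∪ {G} = {C,G} (union, +1)
MV@1: {T} ∪ {G} = {G,T} (union, +1)
NQ@1: {G} ∪ {A} = {A,G} (union, +1)
MNQV@1: {G,T} ∩ {A,G} = {G} (intersection, +0)
MV@2: {G} ∩ {G} = {G} (intersection, +0)
NQ@2: {A} ∪ {C} = {A,C} (union, +1)
MNQV@2: {G} ∪ {A,C} = {A,C,G} (union, +1)
MV@3: {G} ∪ {C} = {C,G} (union, +1)
NQ@3: {T} ∩ {T} = {T} (intersection, +0)
MNQV@3: {C,G} ∪ {T} = {C,G,T} (union, +1)
MV@4: {T} ∪ {G} = {G,T} (union, +1)
NQ@4: {G} ∪ {T} = {G,T} (union, +1)
MNQV@4: {G,T} ∩ {G,T} = {G,T} (intersection, +0)
per-site changes: [1, 2, 2, 2, 2]; total = 9

9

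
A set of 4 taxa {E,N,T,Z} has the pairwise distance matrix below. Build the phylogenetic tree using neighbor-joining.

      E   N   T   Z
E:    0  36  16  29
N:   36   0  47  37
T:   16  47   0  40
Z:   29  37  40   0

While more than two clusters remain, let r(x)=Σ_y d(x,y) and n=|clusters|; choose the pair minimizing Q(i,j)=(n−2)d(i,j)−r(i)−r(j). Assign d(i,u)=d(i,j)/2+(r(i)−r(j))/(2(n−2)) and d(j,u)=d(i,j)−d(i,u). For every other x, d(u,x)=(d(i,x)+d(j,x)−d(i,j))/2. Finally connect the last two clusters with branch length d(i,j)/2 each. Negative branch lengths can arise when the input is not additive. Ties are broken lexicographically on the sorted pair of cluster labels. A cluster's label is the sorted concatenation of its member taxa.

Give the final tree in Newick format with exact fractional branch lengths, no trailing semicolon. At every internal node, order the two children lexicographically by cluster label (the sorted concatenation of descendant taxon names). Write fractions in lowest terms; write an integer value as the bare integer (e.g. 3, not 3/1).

1. join E+T (d=16, Q=-152) ⇒ ET; edges |E|=5/2, |T|=27/2
  updated: d(ET,N)=67/2, d(ET,Z)=53/2
2. join ET+N (d=67/2, Q=-97) ⇒ ENT; edges |ET|=23/2, |N|=22
  updated: d(ENT,Z)=15
3. join ENT+Z (d=15) ⇒ ENTZ; edges |ENT|=15/2, |Z|=15/2
final tree: (((E:5/2,T:27/2):23/2,N:22):15/2,Z:15/2)
total length: 129/2

(((E:5/2,T:27/2):23/2,N:22):15/2,Z:15/2)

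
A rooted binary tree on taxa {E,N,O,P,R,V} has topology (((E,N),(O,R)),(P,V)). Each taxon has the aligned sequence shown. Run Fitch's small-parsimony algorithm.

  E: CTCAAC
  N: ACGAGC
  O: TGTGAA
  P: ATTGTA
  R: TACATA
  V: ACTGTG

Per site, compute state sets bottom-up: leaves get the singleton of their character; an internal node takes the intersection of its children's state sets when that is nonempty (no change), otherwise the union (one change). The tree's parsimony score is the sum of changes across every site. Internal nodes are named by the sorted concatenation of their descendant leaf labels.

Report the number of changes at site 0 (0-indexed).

2

[col 0] EN: children E:{C}, N:{A} ∪→ {A,C}; cost 1
[col 0] OR: children O:{T}, R:{T} ∩→ {T}; cost 0
[col 0] ENOR: children EN:{A,C}, OR:{T} ∪→ {A,C,T}; cost 1
[col 0] PV: children P:{A}, V:{A} ∩→ {A}; cost 0
[col 0] ENOPRV: children ENOR:{A,C,T}, PV:{A} ∩→ {A}; cost 0
[col 1] EN: children E:{T}, N:{C} ∪→ {C,T}; cost 1
[col 1] OR: children O:{G}, R:{A} ∪→ {A,G}; cost 1
[col 1] ENOR: children EN:{C,T}, OR:{A,G} ∪→ {A,C,G,T}; cost 1
[col 1] PV: children P:{T}, V:{C} ∪→ {C,T}; cost 1
[col 1] ENOPRV: children ENOR:{A,C,G,T}, PV:{C,T} ∩→ {C,T}; cost 0
[col 2] EN: children E:{C}, N:{G} ∪→ {C,G}; cost 1
[col 2] OR: children O:{T}, R:{C} ∪→ {C,T}; cost 1
[col 2] ENOR: children EN:{C,G}, OR:{C,T} ∩→ {C}; cost 0
[col 2] PV: children P:{T}, V:{T} ∩→ {T}; cost 0
[col 2] ENOPRV: children ENOR:{C}, PV:{T} ∪→ {C,T}; cost 1
[col 3] EN: children E:{A}, N:{A} ∩→ {A}; cost 0
[col 3] OR: children O:{G}, R:{A} ∪→ {A,G}; cost 1
[col 3] ENOR: children EN:{A}, OR:{A,G} ∩→ {A}; cost 0
[col 3] PV: children P:{G}, V:{G} ∩→ {G}; cost 0
[col 3] ENOPRV: children ENOR:{A}, PV:{G} ∪→ {A,G}; cost 1
[col 4] EN: children E:{A}, N:{G} ∪→ {A,G}; cost 1
[col 4] OR: children O:{A}, R:{T} ∪→ {A,T}; cost 1
[col 4] ENOR: children EN:{A,G}, OR:{A,T} ∩→ {A}; cost 0
[col 4] PV: children P:{T}, V:{T} ∩→ {T}; cost 0
[col 4] ENOPRV: children ENOR:{A}, PV:{T} ∪→ {A,T}; cost 1
[col 5] EN: children E:{C}, N:{C} ∩→ {C}; cost 0
[col 5] OR: children O:{A}, R:{A} ∩→ {A}; cost 0
[col 5] ENOR: children EN:{C}, OR:{A} ∪→ {A,C}; cost 1
[col 5] PV: children P:{A}, V:{G} ∪→ {A,G}; cost 1
[col 5] ENOPRV: children ENOR:{A,C}, PV:{A,G} ∩→ {A}; cost 0
per-site changes: [2, 4, 3, 2, 3, 2]; total = 16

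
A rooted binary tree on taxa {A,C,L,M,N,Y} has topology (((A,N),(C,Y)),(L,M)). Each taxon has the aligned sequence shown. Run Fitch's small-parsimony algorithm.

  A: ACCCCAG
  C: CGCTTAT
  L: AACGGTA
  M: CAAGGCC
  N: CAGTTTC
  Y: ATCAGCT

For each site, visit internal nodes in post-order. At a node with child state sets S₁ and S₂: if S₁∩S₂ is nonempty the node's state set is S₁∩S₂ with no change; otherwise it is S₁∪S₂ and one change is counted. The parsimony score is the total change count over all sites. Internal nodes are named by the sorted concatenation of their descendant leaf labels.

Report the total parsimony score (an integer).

site 0, node AN: A={A} ∪ N={C} → {A,C} (+1)
site 0, node CY: C={C} ∪ Y={A} → {A,C} (+1)
site 0, node ACNY: AN={A,C} ∩ CY={A,C} → {A,C} (+0)
site 0, node LM: L={A} ∪ M={C} → {A,C} (+1)
site 0, node ACLMNY: ACNY={A,C} ∩ LM={A,C} → {A,C} (+0)
site 1, node AN: A={C} ∪ N={A} → {A,C} (+1)
site 1, node CY: C={G} ∪ Y={T} → {G,T} (+1)
site 1, node ACNY: AN={A,C} ∪ CY={G,T} → {A,C,G,T} (+1)
site 1, node LM: L={A} ∩ M={A} → {A} (+0)
site 1, node ACLMNY: ACNY={A,C,G,T} ∩ LM={A} → {A} (+0)
site 2, node AN: A={C} ∪ N={G} → {C,G} (+1)
site 2, node CY: C={C} ∩ Y={C} → {C} (+0)
site 2, node ACNY: AN={C,G} ∩ CY={C} → {C} (+0)
site 2, node LM: L={C} ∪ M={A} → {A,C} (+1)
site 2, node ACLMNY: ACNY={C} ∩ LM={A,C} → {C} (+0)
site 3, node AN: A={C} ∪ N={T} → {C,T} (+1)
site 3, node CY: C={T} ∪ Y={A} → {A,T} (+1)
site 3, node ACNY: AN={C,T} ∩ CY={A,T} → {T} (+0)
site 3, node LM: L={G} ∩ M={G} → {G} (+0)
site 3, node ACLMNY: ACNY={T} ∪ LM={G} → {G,T} (+1)
site 4, node AN: A={C} ∪ N={T} → {C,T} (+1)
site 4, node CY: C={T} ∪ Y={G} → {G,T} (+1)
site 4, node ACNY: AN={C,T} ∩ CY={G,T} → {T} (+0)
site 4, node LM: L={G} ∩ M={G} → {G} (+0)
site 4, node ACLMNY: ACNY={T} ∪ LM={G} → {G,T} (+1)
site 5, node AN: A={A} ∪ N={T} → {A,T} (+1)
site 5, node CY: C={A} ∪ Y={C} → {A,C} (+1)
site 5, node ACNY: AN={A,T} ∩ CY={A,C} → {A} (+0)
site 5, node LM: L={T} ∪ M={C} → {C,T} (+1)
site 5, node ACLMNY: ACNY={A} ∪ LM={C,T} → {A,C,T} (+1)
site 6, node AN: A={G} ∪ N={C} → {C,G} (+1)
site 6, node CY: C={T} ∩ Y={T} → {T} (+0)
site 6, node ACNY: AN={C,G} ∪ CY={T} → {C,G,T} (+1)
site 6, node LM: L={A} ∪ M={C} → {A,C} (+1)
site 6, node ACLMNY: ACNY={C,G,T} ∩ LM={A,C} → {C} (+0)
per-site changes: [3, 3, 2, 3, 3, 4, 3]; total = 21

21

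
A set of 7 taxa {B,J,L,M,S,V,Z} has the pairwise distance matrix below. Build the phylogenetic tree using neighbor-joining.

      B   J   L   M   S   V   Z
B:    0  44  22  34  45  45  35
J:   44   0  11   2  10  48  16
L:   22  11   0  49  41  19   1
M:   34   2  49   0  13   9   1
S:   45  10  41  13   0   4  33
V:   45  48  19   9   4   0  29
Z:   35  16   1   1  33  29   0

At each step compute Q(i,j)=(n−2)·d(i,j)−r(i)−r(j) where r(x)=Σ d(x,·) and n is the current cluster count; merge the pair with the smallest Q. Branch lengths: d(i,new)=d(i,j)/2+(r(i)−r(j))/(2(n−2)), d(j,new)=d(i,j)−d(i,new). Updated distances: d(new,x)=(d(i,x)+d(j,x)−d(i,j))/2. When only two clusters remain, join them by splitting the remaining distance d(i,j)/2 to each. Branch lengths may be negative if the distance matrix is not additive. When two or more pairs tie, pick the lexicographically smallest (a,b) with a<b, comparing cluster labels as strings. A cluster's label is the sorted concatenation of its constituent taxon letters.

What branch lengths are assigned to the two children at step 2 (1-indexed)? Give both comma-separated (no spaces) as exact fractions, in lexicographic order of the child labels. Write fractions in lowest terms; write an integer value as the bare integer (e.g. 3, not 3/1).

step 1: merge (S,V) at d=4, Q=-280; branch lengths S→6/5, V→14/5; new cluster SV
  updated: d(B,SV)=43, d(J,SV)=27, d(L,SV)=28, d(M,SV)=9, d(SV,Z)=29
step 2: merge (B,L) at d=22, Q=-201; branch lengths B→155/8, L→21/8; new cluster BL
  updated: d(BL,J)=33/2, d(BL,M)=61/2, d(BL,SV)=49/2, d(BL,Z)=7
step 3: merge (BL,Z) at d=7, Q=-221/2; branch lengths BL→31/4, Z→-3/4; new cluster BLZ
  updated: d(BLZ,J)=51/4, d(BLZ,M)=49/4, d(BLZ,SV)=93/4
step 4: merge (BLZ,J) at d=51/4, Q=-129/2; branch lengths BLZ→8, J→19/4; new cluster BJLZ
  updated: d(BJLZ,M)=3/4, d(BJLZ,SV)=75/4
step 5: merge (BJLZ,M) at d=3/4, Q=-57/2; branch lengths BJLZ→21/4, M→-9/2; new cluster BJLMZ
  updated: d(BJLMZ,SV)=27/2
step 6: merge (BJLMZ,SV) at d=27/2; branch lengths BJLMZ→27/4, SV→27/4; new cluster BJLMSVZ
final tree: (((((B:155/8,L:21/8):31/4,Z:-3/4):8,J:19/4):21/4,M:-9/2):27/4,(S:6/5,V:14/5):27/4)
total length: 60

155/8,21/8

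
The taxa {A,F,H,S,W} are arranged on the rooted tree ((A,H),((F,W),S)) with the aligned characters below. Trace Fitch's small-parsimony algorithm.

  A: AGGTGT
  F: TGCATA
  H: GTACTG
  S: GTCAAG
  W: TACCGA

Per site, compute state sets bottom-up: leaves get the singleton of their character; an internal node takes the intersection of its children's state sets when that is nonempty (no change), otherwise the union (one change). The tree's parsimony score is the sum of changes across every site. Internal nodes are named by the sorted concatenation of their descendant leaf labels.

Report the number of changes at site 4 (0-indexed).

site 0, node AH: A={A} ∪ H={G} → {A,G} (+1)
site 0, node FW: F={T} ∩ W={T} → {T} (+0)
site 0, node FSW: FW={T} ∪ S={G} → {G,T} (+1)
site 0, node AFHSW: AH={A,G} ∩ FSW={G,T} → {G} (+0)
site 1, node AH: A={G} ∪ H={T} → {G,T} (+1)
site 1, node FW: F={G} ∪ W={A} → {A,G} (+1)
site 1, node FSW: FW={A,G} ∪ S={T} → {A,G,T} (+1)
site 1, node AFHSW: AH={G,T} ∩ FSW={A,G,T} → {G,T} (+0)
site 2, node AH: A={G} ∪ H={A} → {A,G} (+1)
site 2, node FW: F={C} ∩ W={C} → {C} (+0)
site 2, node FSW: FW={C} ∩ S={C} → {C} (+0)
site 2, node AFHSW: AH={A,G} ∪ FSW={C} → {A,C,G} (+1)
site 3, node AH: A={T} ∪ H={C} → {C,T} (+1)
site 3, node FW: F={A} ∪ W={C} → {A,C} (+1)
site 3, node FSW: FW={A,C} ∩ S={A} → {A} (+0)
site 3, node AFHSW: AH={C,T} ∪ FSW={A} → {A,C,T} (+1)
site 4, node AH: A={G} ∪ H={T} → {G,T} (+1)
site 4, node FW: F={T} ∪ W={G} → {G,T} (+1)
site 4, node FSW: FW={G,T} ∪ S={A} → {A,G,T} (+1)
site 4, node AFHSW: AH={G,T} ∩ FSW={A,G,T} → {G,T} (+0)
site 5, node AH: A={T} ∪ H={G} → {G,T} (+1)
site 5, node FW: F={A} ∩ W={A} → {A} (+0)
site 5, node FSW: FW={A} ∪ S={G} → {A,G} (+1)
site 5, node AFHSW: AH={G,T} ∩ FSW={A,G} → {G} (+0)
per-site changes: [2, 3, 2, 3, 3, 2]; total = 15

3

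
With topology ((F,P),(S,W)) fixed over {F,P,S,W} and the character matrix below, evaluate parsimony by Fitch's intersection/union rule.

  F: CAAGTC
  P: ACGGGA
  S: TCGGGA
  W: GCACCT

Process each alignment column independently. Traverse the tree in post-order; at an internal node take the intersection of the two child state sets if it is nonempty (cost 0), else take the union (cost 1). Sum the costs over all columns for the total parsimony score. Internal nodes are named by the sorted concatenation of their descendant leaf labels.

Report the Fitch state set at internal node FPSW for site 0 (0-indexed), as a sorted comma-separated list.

A,C,G,T

site 0, node FP: F={C} ∪ P={A} → {A,C} (+1)
site 0, node SW: S={T} ∪ W={G} → {G,T} (+1)
site 0, node FPSW: FP={A,C} ∪ SW={G,T} → {A,C,G,T} (+1)
site 1, node FP: F={A} ∪ P={C} → {A,C} (+1)
site 1, node SW: S={C} ∩ W={C} → {C} (+0)
site 1, node FPSW: FP={A,C} ∩ SW={C} → {C} (+0)
site 2, node FP: F={A} ∪ P={G} → {A,G} (+1)
site 2, node SW: S={G} ∪ W={A} → {A,G} (+1)
site 2, node FPSW: FP={A,G} ∩ SW={A,G} → {A,G} (+0)
site 3, node FP: F={G} ∩ P={G} → {G} (+0)
site 3, node SW: S={G} ∪ W={C} → {C,G} (+1)
site 3, node FPSW: FP={G} ∩ SW={C,G} → {G} (+0)
site 4, node FP: F={T} ∪ P={G} → {G,T} (+1)
site 4, node SW: S={G} ∪ W={C} → {C,G} (+1)
site 4, node FPSW: FP={G,T} ∩ SW={C,G} → {G} (+0)
site 5, node FP: F={C} ∪ P={A} → {A,C} (+1)
site 5, node SW: S={A} ∪ W={T} → {A,T} (+1)
site 5, node FPSW: FP={A,C} ∩ SW={A,T} → {A} (+0)
per-site changes: [3, 1, 2, 1, 2, 2]; total = 11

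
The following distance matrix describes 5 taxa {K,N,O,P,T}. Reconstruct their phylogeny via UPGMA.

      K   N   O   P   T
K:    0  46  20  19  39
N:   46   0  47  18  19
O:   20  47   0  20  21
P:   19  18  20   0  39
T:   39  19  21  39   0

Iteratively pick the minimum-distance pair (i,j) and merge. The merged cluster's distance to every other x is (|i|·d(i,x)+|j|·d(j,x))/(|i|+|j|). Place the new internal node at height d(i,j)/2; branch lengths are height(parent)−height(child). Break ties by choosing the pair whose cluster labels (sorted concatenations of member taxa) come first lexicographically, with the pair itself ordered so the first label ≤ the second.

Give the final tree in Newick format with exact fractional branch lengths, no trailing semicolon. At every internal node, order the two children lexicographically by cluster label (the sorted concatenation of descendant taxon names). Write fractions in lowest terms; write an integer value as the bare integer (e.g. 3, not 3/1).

((K:10,O:10):6,((N:9,P:9):11/2,T:29/2):3/2)

iteration 1: select N,P (d=18); attach at lengths (9, 9); label the merged cluster NP
  updated: d(K,NP)=65/2, d(NP,O)=67/2, d(NP,T)=29
iteration 2: select K,O (d=20); attach at lengths (10, 10); label the merged cluster KO
  updated: d(KO,NP)=33, d(KO,T)=30
iteration 3: select NP,T (d=29); attach at lengths (11/2, 29/2); label the merged cluster NPT
  updated: d(KO,NPT)=32
iteration 4: select KO,NPT (d=32); attach at lengths (6, 3/2); label the merged cluster KNOPT
final tree: ((K:10,O:10):6,((N:9,P:9):11/2,T:29/2):3/2)
total length: 131/2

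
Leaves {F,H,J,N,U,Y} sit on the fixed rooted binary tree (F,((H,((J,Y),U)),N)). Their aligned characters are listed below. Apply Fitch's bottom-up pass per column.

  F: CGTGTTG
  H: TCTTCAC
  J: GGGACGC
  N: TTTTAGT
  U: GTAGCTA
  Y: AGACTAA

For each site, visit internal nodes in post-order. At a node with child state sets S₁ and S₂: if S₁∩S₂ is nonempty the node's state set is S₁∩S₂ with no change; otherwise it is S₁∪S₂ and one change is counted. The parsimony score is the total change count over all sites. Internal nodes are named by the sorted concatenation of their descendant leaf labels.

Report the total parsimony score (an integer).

[col 0] JY: children J:{G}, Y:{A} ∪→ {A,G}; cost 1
[col 0] JUY: children JY:{A,G}, U:{G} ∩→ {G}; cost 0
[col 0] HJUY: children H:{T}, JUY:{G} ∪→ {G,T}; cost 1
[col 0] HJNUY: children HJUY:{G,T}, N:{T} ∩→ {T}; cost 0
[col 0] FHJNUY: children F:{C}, HJNUY:{T} ∪→ {C,T}; cost 1
[col 1] JY: children J:{G}, Y:{G} ∩→ {G}; cost 0
[col 1] JUY: children JY:{G}, U:{T} ∪→ {G,T}; cost 1
[col 1] HJUY: children H:{C}, JUY:{G,T} ∪→ {C,G,T}; cost 1
[col 1] HJNUY: children HJUY:{C,G,T}, N:{T} ∩→ {T}; cost 0
[col 1] FHJNUY: children F:{G}, HJNUY:{T} ∪→ {G,T}; cost 1
[col 2] JY: children J:{G}, Y:{A} ∪→ {A,G}; cost 1
[col 2] JUY: children JY:{A,G}, U:{A} ∩→ {A}; cost 0
[col 2] HJUY: children H:{T}, JUY:{A} ∪→ {A,T}; cost 1
[col 2] HJNUY: children HJUY:{A,T}, N:{T} ∩→ {T}; cost 0
[col 2] FHJNUY: children F:{T}, HJNUY:{T} ∩→ {T}; cost 0
[col 3] JY: children J:{A}, Y:{C} ∪→ {A,C}; cost 1
[col 3] JUY: children JY:{A,C}, U:{G} ∪→ {A,C,G}; cost 1
[col 3] HJUY: children H:{T}, JUY:{A,C,G} ∪→ {A,C,G,T}; cost 1
[col 3] HJNUY: children HJUY:{A,C,G,T}, N:{T} ∩→ {T}; cost 0
[col 3] FHJNUY: children F:{G}, HJNUY:{T} ∪→ {G,T}; cost 1
[col 4] JY: children J:{C}, Y:{T} ∪→ {C,T}; cost 1
[col 4] JUY: children JY:{C,T}, U:{C} ∩→ {C}; cost 0
[col 4] HJUY: children H:{C}, JUY:{C} ∩→ {C}; cost 0
[col 4] HJNUY: children HJUY:{C}, N:{A} ∪→ {A,C}; cost 1
[col 4] FHJNUY: children F:{T}, HJNUY:{A,C} ∪→ {A,C,T}; cost 1
[col 5] JY: children J:{G}, Y:{A} ∪→ {A,G}; cost 1
[col 5] JUY: children JY:{A,G}, U:{T} ∪→ {A,G,T}; cost 1
[col 5] HJUY: children H:{A}, JUY:{A,G,T} ∩→ {A}; cost 0
[col 5] HJNUY: children HJUY:{A}, N:{G} ∪→ {A,G}; cost 1
[col 5] FHJNUY: children F:{T}, HJNUY:{A,G} ∪→ {A,G,T}; cost 1
[col 6] JY: children J:{C}, Y:{A} ∪→ {A,C}; cost 1
[col 6] JUY: children JY:{A,C}, U:{A} ∩→ {A}; cost 0
[col 6] HJUY: children H:{C}, JUY:{A} ∪→ {A,C}; cost 1
[col 6] HJNUY: children HJUY:{A,C}, N:{T} ∪→ {A,C,T}; cost 1
[col 6] FHJNUY: children F:{G}, HJNUY:{A,C,T} ∪→ {A,C,G,T}; cost 1
per-site changes: [3, 3, 2, 4, 3, 4, 4]; total = 23

23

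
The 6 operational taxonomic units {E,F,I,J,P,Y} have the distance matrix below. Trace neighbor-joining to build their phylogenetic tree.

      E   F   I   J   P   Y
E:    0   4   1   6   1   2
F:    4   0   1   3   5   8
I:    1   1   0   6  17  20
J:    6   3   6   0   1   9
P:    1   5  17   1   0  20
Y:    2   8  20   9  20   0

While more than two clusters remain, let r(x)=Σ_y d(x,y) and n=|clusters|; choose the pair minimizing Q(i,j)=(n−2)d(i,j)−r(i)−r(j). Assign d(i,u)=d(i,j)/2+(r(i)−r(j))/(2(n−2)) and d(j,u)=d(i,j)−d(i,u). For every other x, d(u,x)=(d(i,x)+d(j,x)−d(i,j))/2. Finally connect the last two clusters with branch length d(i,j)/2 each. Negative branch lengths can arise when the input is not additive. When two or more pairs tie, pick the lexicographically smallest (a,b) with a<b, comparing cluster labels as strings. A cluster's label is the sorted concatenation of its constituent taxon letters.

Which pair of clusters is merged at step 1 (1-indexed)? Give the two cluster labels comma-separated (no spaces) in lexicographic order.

step 1: merge (E,Y) at d=2, Q=-65; branch lengths E→-37/8, Y→53/8; new cluster EY
  updated: d(EY,F)=5, d(EY,I)=19/2, d(EY,J)=13/2, d(EY,P)=19/2
step 2: merge (J,P) at d=1, Q=-46; branch lengths J→-13/6, P→19/6; new cluster JP
  updated: d(EY,JP)=15/2, d(F,JP)=7/2, d(I,JP)=11
step 3: merge (EY,JP) at d=15/2, Q=-29; branch lengths EY→15/4, JP→15/4; new cluster EJPY
  updated: d(EJPY,F)=1/2, d(EJPY,I)=13/2
step 4: merge (EJPY,F) at d=1/2, Q=-8; branch lengths EJPY→3, F→-5/2; new cluster EFJPY
  updated: d(EFJPY,I)=7/2
step 5: merge (EFJPY,I) at d=7/2; branch lengths EFJPY→7/4, I→7/4; new cluster EFIJPY
final tree: ((((E:-37/8,Y:53/8):15/4,(J:-13/6,P:19/6):15/4):3,F:-5/2):7/4,I:7/4)
total length: 29/2

E,Y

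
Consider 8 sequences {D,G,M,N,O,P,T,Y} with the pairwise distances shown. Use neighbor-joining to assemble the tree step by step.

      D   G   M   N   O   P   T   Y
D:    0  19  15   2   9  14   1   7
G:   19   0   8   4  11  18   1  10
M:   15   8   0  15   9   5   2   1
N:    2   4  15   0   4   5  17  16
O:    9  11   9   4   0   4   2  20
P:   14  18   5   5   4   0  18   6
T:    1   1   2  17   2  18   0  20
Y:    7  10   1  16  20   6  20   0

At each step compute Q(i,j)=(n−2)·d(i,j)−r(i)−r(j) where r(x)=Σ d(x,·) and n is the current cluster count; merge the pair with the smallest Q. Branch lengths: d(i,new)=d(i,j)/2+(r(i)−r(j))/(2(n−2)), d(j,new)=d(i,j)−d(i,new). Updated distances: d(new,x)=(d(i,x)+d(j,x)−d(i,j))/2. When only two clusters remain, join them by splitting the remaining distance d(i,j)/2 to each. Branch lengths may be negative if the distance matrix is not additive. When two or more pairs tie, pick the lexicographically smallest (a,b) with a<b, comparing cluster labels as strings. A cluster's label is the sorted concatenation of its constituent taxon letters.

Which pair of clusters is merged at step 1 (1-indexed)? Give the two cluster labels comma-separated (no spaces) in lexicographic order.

iteration 1: select M,Y (d=1, Q=-129); attach at lengths (-19/12, 31/12); label the merged cluster MY
  updated: d(D,MY)=21/2, d(G,MY)=17/2, d(MY,N)=15, d(MY,O)=14, d(MY,P)=5, d(MY,T)=21/2
iteration 2: select G,T (d=1, Q=-106); attach at lengths (17/10, -7/10); label the merged cluster GT
  updated: d(D,GT)=19/2, d(GT,MY)=9, d(GT,N)=10, d(GT,O)=6, d(GT,P)=35/2
iteration 3: select MY,P (d=5, Q=-79); attach at lengths (7/2, 3/2); label the merged cluster MPY
  updated: d(D,MPY)=39/4, d(GT,MPY)=43/4, d(MPY,N)=15/2, d(MPY,O)=13/2
iteration 4: select D,N (d=2, Q=-191/4); attach at lengths (17/8, -1/8); label the merged cluster DN
  updated: d(DN,GT)=35/4, d(DN,MPY)=61/8, d(DN,O)=11/2
iteration 5: select DN,MPY (d=61/8, Q=-63/2); attach at lengths (49/16, 73/16); label the merged cluster DMNPY
  updated: d(DMNPY,GT)=95/16, d(DMNPY,O)=35/16
iteration 6: select DMNPY,GT (d=95/16, Q=-113/8); attach at lengths (17/16, 39/8); label the merged cluster DGMNPTY
  updated: d(DGMNPTY,O)=9/8
iteration 7: select DGMNPTY,O (d=9/8); attach at lengths (9/16, 9/16); label the merged cluster DGMNOPTY
final tree: ((((D:17/8,N:-1/8):49/16,((M:-19/12,Y:31/12):7/2,P:3/2):73/16):17/16,(G:17/10,T:-7/10):39/8):9/16,O:9/16)
total length: 379/16

M,Y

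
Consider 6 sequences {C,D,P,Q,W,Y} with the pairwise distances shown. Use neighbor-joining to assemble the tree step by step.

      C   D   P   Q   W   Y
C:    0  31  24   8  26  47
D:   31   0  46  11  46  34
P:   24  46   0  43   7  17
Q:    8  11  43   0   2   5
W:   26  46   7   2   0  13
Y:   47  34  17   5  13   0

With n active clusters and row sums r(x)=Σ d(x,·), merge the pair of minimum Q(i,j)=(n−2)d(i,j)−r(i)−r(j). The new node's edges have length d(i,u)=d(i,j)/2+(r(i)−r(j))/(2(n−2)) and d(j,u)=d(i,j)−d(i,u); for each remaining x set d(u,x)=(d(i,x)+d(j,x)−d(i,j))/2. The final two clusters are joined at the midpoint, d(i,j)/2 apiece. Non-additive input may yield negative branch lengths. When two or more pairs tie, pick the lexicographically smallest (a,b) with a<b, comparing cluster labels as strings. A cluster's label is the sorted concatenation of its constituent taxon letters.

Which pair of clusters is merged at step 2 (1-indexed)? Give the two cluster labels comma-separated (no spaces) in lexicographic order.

1. join P+W (d=7, Q=-203) ⇒ PW; edges |P|=71/8, |W|=-15/8
  updated: d(C,PW)=43/2, d(D,PW)=85/2, d(PW,Q)=19, d(PW,Y)=23/2
2. join PW+Y (d=23/2, Q=-315/2) ⇒ PWY; edges |PW|=21/4, |Y|=25/4
  updated: d(C,PWY)=57/2, d(D,PWY)=65/2, d(PWY,Q)=25/4
3. join C+D (d=31, Q=-80) ⇒ CD; edges |C|=55/4, |D|=69/4
  updated: d(CD,PWY)=15, d(CD,Q)=-6
4. join CD+PWY (d=15, Q=-61/4) ⇒ CDPWY; edges |CD|=11/8, |PWY|=109/8
  updated: d(CDPWY,Q)=-59/8
5. join CDPWY+Q (d=-59/8) ⇒ CDPQWY; edges |CDPWY|=-59/16, |Q|=-59/16
final tree: (((C:55/4,D:69/4):11/8,((P:71/8,W:-15/8):21/4,Y:25/4):109/8):-59/16,Q:-59/16)
total length: 457/8

PW,Y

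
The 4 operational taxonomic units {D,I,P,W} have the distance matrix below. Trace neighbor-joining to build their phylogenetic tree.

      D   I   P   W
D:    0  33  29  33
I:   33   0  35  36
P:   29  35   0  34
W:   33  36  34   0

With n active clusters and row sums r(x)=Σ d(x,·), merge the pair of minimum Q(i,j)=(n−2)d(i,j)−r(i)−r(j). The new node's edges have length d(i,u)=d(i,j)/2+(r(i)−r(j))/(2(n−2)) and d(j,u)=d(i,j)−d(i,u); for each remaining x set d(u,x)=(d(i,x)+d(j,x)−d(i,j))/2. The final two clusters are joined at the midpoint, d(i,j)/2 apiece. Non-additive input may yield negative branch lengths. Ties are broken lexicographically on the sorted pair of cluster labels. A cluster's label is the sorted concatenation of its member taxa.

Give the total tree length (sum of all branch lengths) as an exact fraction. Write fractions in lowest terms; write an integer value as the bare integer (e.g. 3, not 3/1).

265/4

step 1: merge (D,P) at d=29, Q=-135; branch lengths D→55/4, P→61/4; new cluster DP
  updated: d(DP,I)=39/2, d(DP,W)=19
step 2: merge (DP,I) at d=39/2, Q=-149/2; branch lengths DP→5/4, I→73/4; new cluster DIP
  updated: d(DIP,W)=71/4
step 3: merge (DIP,W) at d=71/4; branch lengths DIP→71/8, W→71/8; new cluster DIPW
final tree: (((D:55/4,P:61/4):5/4,I:73/4):71/8,W:71/8)
total length: 265/4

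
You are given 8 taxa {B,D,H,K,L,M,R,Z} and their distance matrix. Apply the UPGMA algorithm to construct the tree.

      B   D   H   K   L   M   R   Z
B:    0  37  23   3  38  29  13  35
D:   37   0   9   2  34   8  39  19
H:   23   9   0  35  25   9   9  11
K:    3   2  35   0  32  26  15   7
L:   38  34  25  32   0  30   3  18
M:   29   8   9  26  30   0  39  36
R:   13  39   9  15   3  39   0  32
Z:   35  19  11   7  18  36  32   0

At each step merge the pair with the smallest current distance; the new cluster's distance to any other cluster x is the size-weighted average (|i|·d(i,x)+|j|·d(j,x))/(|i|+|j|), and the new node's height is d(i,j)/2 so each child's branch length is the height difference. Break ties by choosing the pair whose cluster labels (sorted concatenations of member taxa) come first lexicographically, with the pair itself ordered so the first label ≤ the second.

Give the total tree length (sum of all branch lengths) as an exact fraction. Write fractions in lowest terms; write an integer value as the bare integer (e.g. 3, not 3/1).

3817/60

iteration 1: select D,K (d=2); attach at lengths (1, 1); label the merged cluster DK
  updated: d(B,DK)=20, d(DK,H)=22, d(DK,L)=33, d(DK,M)=17, d(DK,R)=27, d(DK,Z)=13
iteration 2: select L,R (d=3); attach at lengths (3/2, 3/2); label the merged cluster LR
  updated: d(B,LR)=51/2, d(DK,LR)=30, d(H,LR)=17, d(LR,M)=69/2, d(LR,Z)=25
iteration 3: select H,M (d=9); attach at lengths (9/2, 9/2); label the merged cluster HM
  updated: d(B,HM)=26, d(DK,HM)=39/2, d(HM,LR)=103/4, d(HM,Z)=47/2
iteration 4: select DK,Z (d=13); attach at lengths (11/2, 13/2); label the merged cluster DKZ
  updated: d(B,DKZ)=25, d(DKZ,HM)=125/6, d(DKZ,LR)=85/3
iteration 5: select DKZ,HM (d=125/6); attach at lengths (47/12, 71/12); label the merged cluster DHKMZ
  updated: d(B,DHKMZ)=127/5, d(DHKMZ,LR)=273/10
iteration 6: select B,DHKMZ (d=127/5); attach at lengths (127/10, 137/60); label the merged cluster BDHKMZ
  updated: d(BDHKMZ,LR)=27
iteration 7: select BDHKMZ,LR (d=27); attach at lengths (4/5, 12); label the merged cluster BDHKLMRZ
final tree: ((B:127/10,(((D:1,K:1):11/2,Z:13/2):47/12,(H:9/2,M:9/2):71/12):137/60):4/5,(L:3/2,R:3/2):12)
total length: 3817/60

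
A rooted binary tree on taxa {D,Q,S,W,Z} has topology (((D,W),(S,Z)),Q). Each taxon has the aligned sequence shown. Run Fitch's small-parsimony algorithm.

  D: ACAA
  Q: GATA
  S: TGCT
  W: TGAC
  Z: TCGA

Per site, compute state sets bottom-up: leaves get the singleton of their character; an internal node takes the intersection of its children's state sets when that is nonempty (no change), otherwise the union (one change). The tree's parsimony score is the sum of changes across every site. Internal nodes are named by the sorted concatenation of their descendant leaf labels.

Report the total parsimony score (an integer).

10

[col 0] DW: children D:{A}, W:{T} ∪→ {A,T}; cost 1
[col 0] SZ: children S:{T}, Z:{T} ∩→ {T}; cost 0
[col 0] DSWZ: children DW:{A,T}, SZ:{T} ∩→ {T}; cost 0
[col 0] DQSWZ: children DSWZ:{T}, Q:{G} ∪→ {G,T}; cost 1
[col 1] DW: children D:{C}, W:{G} ∪→ {C,G}; cost 1
[col 1] SZ: children S:{G}, Z:{C} ∪→ {C,G}; cost 1
[col 1] DSWZ: children DW:{C,G}, SZ:{C,G} ∩→ {C,G}; cost 0
[col 1] DQSWZ: children DSWZ:{C,G}, Q:{A} ∪→ {A,C,G}; cost 1
[col 2] DW: children D:{A}, W:{A} ∩→ {A}; cost 0
[col 2] SZ: children S:{C}, Z:{G} ∪→ {C,G}; cost 1
[col 2] DSWZ: children DW:{A}, SZ:{C,G} ∪→ {A,C,G}; cost 1
[col 2] DQSWZ: children DSWZ:{A,C,G}, Q:{T} ∪→ {A,C,G,T}; cost 1
[col 3] DW: children D:{A}, W:{C} ∪→ {A,C}; cost 1
[col 3] SZ: children S:{T}, Z:{A} ∪→ {A,T}; cost 1
[col 3] DSWZ: children DW:{A,C}, SZ:{A,T} ∩→ {A}; cost 0
[col 3] DQSWZ: children DSWZ:{A}, Q:{A} ∩→ {A}; cost 0
per-site changes: [2, 3, 3, 2]; total = 10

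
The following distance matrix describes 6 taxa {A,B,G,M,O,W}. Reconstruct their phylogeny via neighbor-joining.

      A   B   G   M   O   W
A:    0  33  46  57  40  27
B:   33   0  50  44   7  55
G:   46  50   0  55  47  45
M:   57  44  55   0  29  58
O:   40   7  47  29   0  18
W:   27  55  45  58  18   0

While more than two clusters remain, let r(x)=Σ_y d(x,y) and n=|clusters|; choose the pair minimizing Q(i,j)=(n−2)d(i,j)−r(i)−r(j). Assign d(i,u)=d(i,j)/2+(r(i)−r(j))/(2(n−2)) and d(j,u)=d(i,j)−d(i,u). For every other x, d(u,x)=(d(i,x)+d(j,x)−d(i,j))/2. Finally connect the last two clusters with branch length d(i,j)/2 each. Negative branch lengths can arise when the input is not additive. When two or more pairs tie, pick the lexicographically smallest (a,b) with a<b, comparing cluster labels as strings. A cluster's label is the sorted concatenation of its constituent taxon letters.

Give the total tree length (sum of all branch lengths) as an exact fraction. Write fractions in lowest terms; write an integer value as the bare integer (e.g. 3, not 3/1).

step 1: merge (B,O) at d=7, Q=-302; branch lengths B→19/2, O→-5/2; new cluster BO
  updated: d(A,BO)=33, d(BO,G)=45, d(BO,M)=33, d(BO,W)=33
step 2: merge (BO,M) at d=33, Q=-248; branch lengths BO→20/3, M→79/3; new cluster BMO
  updated: d(A,BMO)=57/2, d(BMO,G)=67/2, d(BMO,W)=29
step 3: merge (A,W) at d=27, Q=-297/2; branch lengths A→109/8, W→107/8; new cluster AW
  updated: d(AW,BMO)=61/4, d(AW,G)=32
step 4: merge (AW,BMO) at d=61/4, Q=-323/4; branch lengths AW→55/8, BMO→67/8; new cluster ABMOW
  updated: d(ABMOW,G)=201/8
step 5: merge (ABMOW,G) at d=201/8; branch lengths ABMOW→201/16, G→201/16; new cluster ABGMOW
final tree: (((A:109/8,W:107/8):55/8,((B:19/2,O:-5/2):20/3,M:79/3):67/8):201/16,G:201/16)
total length: 859/8

859/8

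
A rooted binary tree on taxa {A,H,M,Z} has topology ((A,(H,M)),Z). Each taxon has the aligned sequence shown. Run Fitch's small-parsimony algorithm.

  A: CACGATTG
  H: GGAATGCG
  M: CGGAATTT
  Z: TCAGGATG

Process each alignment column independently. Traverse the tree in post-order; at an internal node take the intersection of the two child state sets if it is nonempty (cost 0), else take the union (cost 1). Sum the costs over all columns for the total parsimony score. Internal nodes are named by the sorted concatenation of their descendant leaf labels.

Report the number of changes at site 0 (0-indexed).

HM@0: {G} ∪ {C} = {C,G} (union, +1)
AHM@0: {C} ∩ {C,G} = {C} (intersection, +0)
AHMZ@0: {C} ∪ {T} = {C,T} (union, +1)
HM@1: {G} ∩ {G} = {G} (intersection, +0)
AHM@1: {A} ∪ {G} = {A,G} (union, +1)
AHMZ@1: {A,G} ∪ {C} = {A,C,G} (union, +1)
HM@2: {A} ∪ {G} = {A,G} (union, +1)
AHM@2: {C} ∪ {A,G} = {A,C,G} (union, +1)
AHMZ@2: {A,C,G} ∩ {A} = {A} (intersection, +0)
HM@3: {A} ∩ {A} = {A} (intersection, +0)
AHM@3: {G} ∪ {A} = {A,G} (union, +1)
AHMZ@3: {A,G} ∩ {G} = {G} (intersection, +0)
HM@4: {T} ∪ {A} = {A,T} (union, +1)
AHM@4: {A} ∩ {A,T} = {A} (intersection, +0)
AHMZ@4: {A} ∪ {G} = {A,G} (union, +1)
HM@5: {G} ∪ {T} = {G,T} (union, +1)
AHM@5: {T} ∩ {G,T} = {T} (intersection, +0)
AHMZ@5: {T} ∪ {A} = {A,T} (union, +1)
HM@6: {C} ∪ {T} = {C,T} (union, +1)
AHM@6: {T} ∩ {C,T} = {T} (intersection, +0)
AHMZ@6: {T} ∩ {T} = {T} (intersection, +0)
HM@7: {G} ∪ {T} = {G,T} (union, +1)
AHM@7: {G} ∩ {G,T} = {G} (intersection, +0)
AHMZ@7: {G} ∩ {G} = {G} (intersection, +0)
per-site changes: [2, 2, 2, 1, 2, 2, 1, 1]; total = 13

2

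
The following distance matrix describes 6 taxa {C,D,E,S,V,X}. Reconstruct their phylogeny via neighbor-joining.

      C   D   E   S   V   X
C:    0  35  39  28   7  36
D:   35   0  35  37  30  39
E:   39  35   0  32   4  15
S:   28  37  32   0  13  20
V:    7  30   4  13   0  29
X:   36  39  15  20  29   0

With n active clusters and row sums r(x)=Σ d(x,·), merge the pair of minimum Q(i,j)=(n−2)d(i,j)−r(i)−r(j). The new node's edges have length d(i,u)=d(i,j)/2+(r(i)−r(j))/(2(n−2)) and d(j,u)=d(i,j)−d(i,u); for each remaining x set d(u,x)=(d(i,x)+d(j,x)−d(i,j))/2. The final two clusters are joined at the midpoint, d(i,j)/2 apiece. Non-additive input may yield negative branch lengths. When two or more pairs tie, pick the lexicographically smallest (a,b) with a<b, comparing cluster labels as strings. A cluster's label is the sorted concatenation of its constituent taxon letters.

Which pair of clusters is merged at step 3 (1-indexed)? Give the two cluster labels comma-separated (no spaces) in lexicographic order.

CV,S

step 1: merge (E,X) at d=15, Q=-204; branch lengths E→23/4, X→37/4; new cluster EX
  updated: d(C,EX)=30, d(D,EX)=59/2, d(EX,S)=37/2, d(EX,V)=9
step 2: merge (C,V) at d=7, Q=-138; branch lengths C→31/3, V→-10/3; new cluster CV
  updated: d(CV,D)=29, d(CV,EX)=16, d(CV,S)=17
step 3: merge (CV,S) at d=17, Q=-201/2; branch lengths CV→47/8, S→89/8; new cluster CSV
  updated: d(CSV,D)=49/2, d(CSV,EX)=35/4
step 4: merge (CSV,D) at d=49/2, Q=-251/4; branch lengths CSV→15/8, D→181/8; new cluster CDSV
  updated: d(CDSV,EX)=55/8
step 5: merge (CDSV,EX) at d=55/8; branch lengths CDSV→55/16, EX→55/16; new cluster CDESVX
final tree: ((((C:31/3,V:-10/3):47/8,S:89/8):15/8,D:181/8):55/16,(E:23/4,X:37/4):55/16)
total length: 563/8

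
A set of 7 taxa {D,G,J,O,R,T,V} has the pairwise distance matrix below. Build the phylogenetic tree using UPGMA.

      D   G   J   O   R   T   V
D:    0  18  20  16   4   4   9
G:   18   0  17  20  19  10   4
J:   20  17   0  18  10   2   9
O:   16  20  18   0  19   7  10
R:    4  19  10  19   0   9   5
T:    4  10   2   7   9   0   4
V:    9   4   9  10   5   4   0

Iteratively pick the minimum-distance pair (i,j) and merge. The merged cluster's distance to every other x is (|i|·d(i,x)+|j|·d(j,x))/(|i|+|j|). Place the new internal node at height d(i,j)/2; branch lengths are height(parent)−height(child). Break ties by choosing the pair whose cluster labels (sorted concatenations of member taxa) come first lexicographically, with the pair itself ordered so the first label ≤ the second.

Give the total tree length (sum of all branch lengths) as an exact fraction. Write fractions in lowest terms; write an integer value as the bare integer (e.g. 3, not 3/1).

247/8

step 1: merge (J,T) at d=2; branch lengths J→1, T→1; new cluster JT
  updated: d(D,JT)=12, d(G,JT)=27/2, d(JT,O)=25/2, d(JT,R)=19/2, d(JT,V)=13/2
step 2: merge (D,R) at d=4; branch lengths D→2, R→2; new cluster DR
  updated: d(DR,G)=37/2, d(DR,JT)=43/4, d(DR,O)=35/2, d(DR,V)=7
step 3: merge (G,V) at d=4; branch lengths G→2, V→2; new cluster GV
  updated: d(DR,GV)=51/4, d(GV,JT)=10, d(GV,O)=15
step 4: merge (GV,JT) at d=10; branch lengths GV→3, JT→4; new cluster GJTV
  updated: d(DR,GJTV)=47/4, d(GJTV,O)=55/4
step 5: merge (DR,GJTV) at d=47/4; branch lengths DR→31/8, GJTV→7/8; new cluster DGJRTV
  updated: d(DGJRTV,O)=15
step 6: merge (DGJRTV,O) at d=15; branch lengths DGJRTV→13/8, O→15/2; new cluster DGJORTV
final tree: (((D:2,R:2):31/8,((G:2,V:2):3,(J:1,T:1):4):7/8):13/8,O:15/2)
total length: 247/8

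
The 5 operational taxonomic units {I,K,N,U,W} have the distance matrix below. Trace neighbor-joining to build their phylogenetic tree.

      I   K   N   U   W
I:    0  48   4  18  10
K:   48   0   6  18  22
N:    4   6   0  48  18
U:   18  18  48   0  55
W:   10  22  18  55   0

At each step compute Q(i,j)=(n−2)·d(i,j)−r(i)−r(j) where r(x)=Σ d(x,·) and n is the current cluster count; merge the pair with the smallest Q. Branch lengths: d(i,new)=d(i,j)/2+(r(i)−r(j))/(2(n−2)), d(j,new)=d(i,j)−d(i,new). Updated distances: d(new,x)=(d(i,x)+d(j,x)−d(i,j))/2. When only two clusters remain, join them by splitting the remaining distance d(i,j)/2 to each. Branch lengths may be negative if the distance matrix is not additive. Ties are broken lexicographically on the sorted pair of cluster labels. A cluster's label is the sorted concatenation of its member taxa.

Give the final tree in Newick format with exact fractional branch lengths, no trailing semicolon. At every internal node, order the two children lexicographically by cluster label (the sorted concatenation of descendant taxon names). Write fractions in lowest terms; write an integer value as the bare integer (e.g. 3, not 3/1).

(((I:1/8,W:79/8):39/8,(K:3/2,U:33/2):135/8):9/16,N:9/16)

step 1: merge (K,U) at d=18, Q=-179; branch lengths K→3/2, U→33/2; new cluster KU
  updated: d(I,KU)=24, d(KU,N)=18, d(KU,W)=59/2
step 2: merge (I,W) at d=10, Q=-151/2; branch lengths I→1/8, W→79/8; new cluster IW
  updated: d(IW,KU)=87/4, d(IW,N)=6
step 3: merge (IW,KU) at d=87/4, Q=-183/4; branch lengths IW→39/8, KU→135/8; new cluster IKUW
  updated: d(IKUW,N)=9/8
step 4: merge (IKUW,N) at d=9/8; branch lengths IKUW→9/16, N→9/16; new cluster IKNUW
final tree: (((I:1/8,W:79/8):39/8,(K:3/2,U:33/2):135/8):9/16,N:9/16)
total length: 407/8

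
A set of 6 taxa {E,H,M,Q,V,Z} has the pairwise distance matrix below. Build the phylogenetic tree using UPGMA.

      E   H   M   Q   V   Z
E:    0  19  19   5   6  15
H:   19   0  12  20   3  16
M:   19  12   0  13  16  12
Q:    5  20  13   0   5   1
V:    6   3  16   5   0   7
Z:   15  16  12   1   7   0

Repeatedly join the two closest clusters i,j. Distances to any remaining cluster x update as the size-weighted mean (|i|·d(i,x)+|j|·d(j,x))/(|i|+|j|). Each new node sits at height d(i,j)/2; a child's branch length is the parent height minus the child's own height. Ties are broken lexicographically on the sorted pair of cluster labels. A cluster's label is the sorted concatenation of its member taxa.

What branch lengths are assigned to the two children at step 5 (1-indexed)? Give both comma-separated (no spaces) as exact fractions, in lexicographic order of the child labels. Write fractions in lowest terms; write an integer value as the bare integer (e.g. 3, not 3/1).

67/60,36/5

step 1: merge (Q,Z) at d=1; branch lengths Q→1/2, Z→1/2; new cluster QZ
  updated: d(E,QZ)=10, d(H,QZ)=18, d(M,QZ)=25/2, d(QZ,V)=6
step 2: merge (H,V) at d=3; branch lengths H→3/2, V→3/2; new cluster HV
  updated: d(E,HV)=25/2, d(HV,M)=14, d(HV,QZ)=12
step 3: merge (E,QZ) at d=10; branch lengths E→5, QZ→9/2; new cluster EQZ
  updated: d(EQZ,HV)=73/6, d(EQZ,M)=44/3
step 4: merge (EQZ,HV) at d=73/6; branch lengths EQZ→13/12, HV→55/12; new cluster EHQVZ
  updated: d(EHQVZ,M)=72/5
step 5: merge (EHQVZ,M) at d=72/5; branch lengths EHQVZ→67/60, M→36/5; new cluster EHMQVZ
final tree: (((E:5,(Q:1/2,Z:1/2):9/2):13/12,(H:3/2,V:3/2):55/12):67/60,M:36/5)
total length: 1649/60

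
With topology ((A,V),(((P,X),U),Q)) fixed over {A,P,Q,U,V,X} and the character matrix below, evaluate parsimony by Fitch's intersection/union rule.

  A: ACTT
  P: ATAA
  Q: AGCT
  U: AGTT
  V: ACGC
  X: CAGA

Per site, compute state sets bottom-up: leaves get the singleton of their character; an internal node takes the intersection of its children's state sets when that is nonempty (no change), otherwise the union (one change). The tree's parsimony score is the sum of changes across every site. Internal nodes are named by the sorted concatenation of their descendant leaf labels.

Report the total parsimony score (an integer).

[col 0] AV: children A:{A}, V:{A} ∩→ {A}; cost 0
[col 0] PX: children P:{A}, X:{C} ∪→ {A,C}; cost 1
[col 0] PUX: children PX:{A,C}, U:{A} ∩→ {A}; cost 0
[col 0] PQUX: children PUX:{A}, Q:{A} ∩→ {A}; cost 0
[col 0] APQUVX: children AV:{A}, PQUX:{A} ∩→ {A}; cost 0
[col 1] AV: children A:{C}, V:{C} ∩→ {C}; cost 0
[col 1] PX: children P:{T}, X:{A} ∪→ {A,T}; cost 1
[col 1] PUX: children PX:{A,T}, U:{G} ∪→ {A,G,T}; cost 1
[col 1] PQUX: children PUX:{A,G,T}, Q:{G} ∩→ {G}; cost 0
[col 1] APQUVX: children AV:{C}, PQUX:{G} ∪→ {C,G}; cost 1
[col 2] AV: children A:{T}, V:{G} ∪→ {G,T}; cost 1
[col 2] PX: children P:{A}, X:{G} ∪→ {A,G}; cost 1
[col 2] PUX: children PX:{A,G}, U:{T} ∪→ {A,G,T}; cost 1
[col 2] PQUX: children PUX:{A,G,T}, Q:{C} ∪→ {A,C,G,T}; cost 1
[col 2] APQUVX: children AV:{G,T}, PQUX:{A,C,G,T} ∩→ {G,T}; cost 0
[col 3] AV: children A:{T}, V:{C} ∪→ {C,T}; cost 1
[col 3] PX: children P:{A}, X:{A} ∩→ {A}; cost 0
[col 3] PUX: children PX:{A}, U:{T} ∪→ {A,T}; cost 1
[col 3] PQUX: children PUX:{A,T}, Q:{T} ∩→ {T}; cost 0
[col 3] APQUVX: children AV:{C,T}, PQUX:{T} ∩→ {T}; cost 0
per-site changes: [1, 3, 4, 2]; total = 10

10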